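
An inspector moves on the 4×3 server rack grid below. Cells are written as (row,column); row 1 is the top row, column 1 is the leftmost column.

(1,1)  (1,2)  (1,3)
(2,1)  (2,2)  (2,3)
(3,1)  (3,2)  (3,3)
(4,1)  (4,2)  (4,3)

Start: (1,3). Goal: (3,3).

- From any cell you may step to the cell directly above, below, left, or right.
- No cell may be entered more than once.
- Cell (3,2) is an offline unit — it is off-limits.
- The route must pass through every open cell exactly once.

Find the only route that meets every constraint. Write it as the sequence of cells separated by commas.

(1,3), (2,3), (2,2), (1,2), (1,1), (2,1), (3,1), (4,1), (4,2), (4,3), (3,3)

Need to visit all 11 open cells exactly once, starting at (1,3) and ending at (3,3).
Cell (4,1) has only two open neighbours ((3,1) and (4,2)), so the path must pass straight through it: one of those is the cell it's entered from and the other is where it exits.
Route from (1,3): down 1 to (2,3), left 1 to (2,2), up 1 to (1,2), left 1 to (1,1), down 3 to (4,1), right 2 to (4,3), up 1 to (3,3) — 10 moves in all.
Check: all 11 open cells covered.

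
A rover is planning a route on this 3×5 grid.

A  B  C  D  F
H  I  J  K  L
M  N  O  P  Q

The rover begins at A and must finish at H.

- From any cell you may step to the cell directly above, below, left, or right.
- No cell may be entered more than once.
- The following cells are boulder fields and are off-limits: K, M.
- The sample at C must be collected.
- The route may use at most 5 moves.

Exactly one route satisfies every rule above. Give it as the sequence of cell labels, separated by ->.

Any route must reach C and still end at H within 5 moves, so the order of the required stops is forced.
Route from A: 2× right (reaching C), down to J, 2× left (reaching H) — 5 moves in all.
Check: all required cells visited; 5 ≤ 5 moves.

A -> B -> C -> J -> I -> H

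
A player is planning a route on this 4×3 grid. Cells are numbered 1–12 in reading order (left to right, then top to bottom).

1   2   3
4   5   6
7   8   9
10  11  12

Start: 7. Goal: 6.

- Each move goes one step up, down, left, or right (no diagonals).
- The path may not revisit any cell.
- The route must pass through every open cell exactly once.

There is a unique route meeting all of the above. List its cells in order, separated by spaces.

Need to visit all 12 open cells exactly once, starting at 7 and ending at 6.
Cell 12 has only two open neighbours (9 and 11), so the path must pass straight through it: one of those is the cell it's entered from and the other is where it exits.
Route from 7: down to 10, 2× right (reaching 12), up to 9, left to 8, up to 5, left to 4, up to 1, 2× right (reaching 3), down to 6 — 11 moves in all.
Check: all 12 open cells covered.

7 10 11 12 9 8 5 4 1 2 3 6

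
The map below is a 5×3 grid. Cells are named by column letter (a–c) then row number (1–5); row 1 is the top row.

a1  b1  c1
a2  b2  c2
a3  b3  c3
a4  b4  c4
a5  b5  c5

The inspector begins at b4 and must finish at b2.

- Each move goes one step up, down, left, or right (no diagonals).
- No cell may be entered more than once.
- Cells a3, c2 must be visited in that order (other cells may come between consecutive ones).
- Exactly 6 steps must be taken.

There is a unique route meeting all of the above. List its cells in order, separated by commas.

The waypoints must appear in the order a3, c2, with no cell reused.
Route from b4: left 1 to a4, up 1 to a3, right 2 to c3, up 1 to c2, left 1 to b2 — 6 moves in all.
Check: order respected (a3 at step 2, c2 at step 5); 6 moves as required.

b4, a4, a3, b3, c3, c2, b2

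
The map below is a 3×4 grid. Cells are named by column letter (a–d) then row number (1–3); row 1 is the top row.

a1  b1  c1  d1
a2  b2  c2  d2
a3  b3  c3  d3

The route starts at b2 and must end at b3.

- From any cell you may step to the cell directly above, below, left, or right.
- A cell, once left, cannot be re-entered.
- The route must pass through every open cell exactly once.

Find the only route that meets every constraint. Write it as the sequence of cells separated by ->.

Need to visit all 12 open cells exactly once, starting at b2 and ending at b3.
Route from b2: right to c2, down to c3, right to d3, 2× up (reaching d1), 3× left (reaching a1), 2× down (reaching a3), right to b3 — 11 moves in all.
Check: all 12 open cells covered.

b2 -> c2 -> c3 -> d3 -> d2 -> d1 -> c1 -> b1 -> a1 -> a2 -> a3 -> b3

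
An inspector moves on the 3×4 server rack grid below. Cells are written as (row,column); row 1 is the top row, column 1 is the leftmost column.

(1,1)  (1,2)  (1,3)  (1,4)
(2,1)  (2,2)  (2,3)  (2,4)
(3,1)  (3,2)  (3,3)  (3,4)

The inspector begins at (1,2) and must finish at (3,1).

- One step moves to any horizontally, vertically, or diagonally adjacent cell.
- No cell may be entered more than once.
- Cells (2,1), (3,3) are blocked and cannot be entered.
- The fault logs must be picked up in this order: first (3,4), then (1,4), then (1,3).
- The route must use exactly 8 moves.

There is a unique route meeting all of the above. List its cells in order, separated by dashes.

(1,2) - (2,3) - (3,4) - (2,4) - (1,4) - (1,3) - (2,2) - (3,2) - (3,1)

The waypoints must appear in the order (3,4), (1,4), (1,3), with no cell reused.
Route from (1,2): down-right 2 to (3,4), up 2 to (1,4), left 1 to (1,3), down-left 1 to (2,2), down 1 to (3,2), left 1 to (3,1) — 8 moves in all.
Check: order respected ((3,4) at step 2, (1,4) at step 4, (1,3) at step 5); 8 moves as required.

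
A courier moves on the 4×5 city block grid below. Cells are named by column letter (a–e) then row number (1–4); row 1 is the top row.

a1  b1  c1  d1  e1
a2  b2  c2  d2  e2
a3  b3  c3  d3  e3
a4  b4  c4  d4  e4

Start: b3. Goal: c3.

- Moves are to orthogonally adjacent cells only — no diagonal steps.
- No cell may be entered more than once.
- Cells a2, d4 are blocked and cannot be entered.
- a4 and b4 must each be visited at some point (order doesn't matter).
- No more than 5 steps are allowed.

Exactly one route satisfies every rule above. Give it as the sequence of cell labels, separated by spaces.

The budget equals the shortest possible length, so every move has to be on a shortest route through the required cells.
Route from b3: left to a3, down to a4, 2× right (reaching c4), up to c3 — 5 moves in all.
Check: all required cells visited; 5 ≤ 5 moves.

b3 a3 a4 b4 c4 c3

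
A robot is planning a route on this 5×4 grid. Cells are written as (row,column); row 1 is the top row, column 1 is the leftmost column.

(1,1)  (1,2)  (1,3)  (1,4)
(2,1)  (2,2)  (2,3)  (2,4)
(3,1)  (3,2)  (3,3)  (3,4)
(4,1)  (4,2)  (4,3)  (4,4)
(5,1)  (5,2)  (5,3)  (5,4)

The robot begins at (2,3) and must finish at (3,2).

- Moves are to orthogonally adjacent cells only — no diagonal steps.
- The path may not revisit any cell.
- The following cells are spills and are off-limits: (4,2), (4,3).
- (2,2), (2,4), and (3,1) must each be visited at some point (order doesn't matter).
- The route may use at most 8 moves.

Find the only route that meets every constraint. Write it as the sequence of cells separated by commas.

(2,3), (2,4), (1,4), (1,3), (1,2), (2,2), (2,1), (3,1), (3,2)

The 8-move cap with required stops at (2,2), (2,4), (3,1) leaves no slack for detours.
Route from (2,3): right to (2,4), up to (1,4), 2× left (reaching (1,2)), down to (2,2), left to (2,1), down to (3,1), right to (3,2) — 8 moves in all.
Check: all required cells visited; 8 ≤ 8 moves.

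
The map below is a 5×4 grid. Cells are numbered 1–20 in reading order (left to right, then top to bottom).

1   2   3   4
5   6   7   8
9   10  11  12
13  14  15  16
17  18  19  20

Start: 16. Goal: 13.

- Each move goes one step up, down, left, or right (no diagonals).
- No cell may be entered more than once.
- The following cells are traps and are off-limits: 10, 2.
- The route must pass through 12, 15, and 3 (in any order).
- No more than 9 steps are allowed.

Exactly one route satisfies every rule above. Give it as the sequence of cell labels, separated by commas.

The 9-move cap with required stops at 12, 15, 3 leaves no slack for detours.
Route from 16: up 3 to 4, left 1 to 3, down 3 to 15, left 2 to 13 — 9 moves in all.
Check: all required cells visited; 9 ≤ 9 moves.

16, 12, 8, 4, 3, 7, 11, 15, 14, 13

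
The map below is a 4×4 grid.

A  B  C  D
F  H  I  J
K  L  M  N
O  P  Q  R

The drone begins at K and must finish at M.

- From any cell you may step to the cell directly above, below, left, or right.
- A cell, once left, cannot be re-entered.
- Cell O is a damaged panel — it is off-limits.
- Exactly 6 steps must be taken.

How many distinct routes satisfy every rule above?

9

Need simple routes of exactly 6 moves from K to M (Manhattan distance 2, so 2 moves are spent on a detour and 2 undoing it).
Branch systematically from the start, pruning whenever the remaining move budget drops below the Manhattan distance to M or differs from it in parity. Grouping the completions by first move — via F: 6; via L: 3 — and summing: 6 + 3 = 9.
That gives 9 routes.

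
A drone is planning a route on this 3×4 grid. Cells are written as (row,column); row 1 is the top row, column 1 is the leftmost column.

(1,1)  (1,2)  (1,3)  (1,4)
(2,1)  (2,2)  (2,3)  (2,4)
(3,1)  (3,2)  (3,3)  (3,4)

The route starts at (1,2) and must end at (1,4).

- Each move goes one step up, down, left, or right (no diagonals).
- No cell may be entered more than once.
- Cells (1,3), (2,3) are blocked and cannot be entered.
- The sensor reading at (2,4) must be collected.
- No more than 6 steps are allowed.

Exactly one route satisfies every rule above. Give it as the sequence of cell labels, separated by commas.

Any route must reach (2,4) and still end at (1,4) within 6 moves, so the order of the required stops is forced.
Route from (1,2): down 2 to (3,2), right 2 to (3,4), up 2 to (1,4) — 6 moves in all.
Check: all required cells visited; 6 ≤ 6 moves.

(1,2), (2,2), (3,2), (3,3), (3,4), (2,4), (1,4)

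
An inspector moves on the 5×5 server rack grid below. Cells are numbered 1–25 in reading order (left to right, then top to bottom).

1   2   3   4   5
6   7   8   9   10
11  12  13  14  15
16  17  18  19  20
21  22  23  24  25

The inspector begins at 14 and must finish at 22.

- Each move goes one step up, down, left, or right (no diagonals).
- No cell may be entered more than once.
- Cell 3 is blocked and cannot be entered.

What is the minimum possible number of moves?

4

The Manhattan distance from 14 to 22 is |3−5| + |4−2| = 4, so at least 4 moves are needed.
A route of 4 moves achieves this: 14 → 19 → 24 → 23 → 22.
Since 4 matches the lower bound, it is optimal.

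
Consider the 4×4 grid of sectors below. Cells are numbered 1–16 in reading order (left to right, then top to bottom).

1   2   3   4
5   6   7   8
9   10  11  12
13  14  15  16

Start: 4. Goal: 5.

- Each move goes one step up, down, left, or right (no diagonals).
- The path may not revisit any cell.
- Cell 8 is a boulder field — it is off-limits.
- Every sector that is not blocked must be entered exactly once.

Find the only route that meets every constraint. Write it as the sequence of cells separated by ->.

Need to visit all 15 open cells exactly once, starting at 4 and ending at 5.
Cell 13 has only two open neighbours (9 and 14), so the path must pass straight through it: one of those is the cell it's entered from and the other is where it exits.
Route from 4: left to 3, 2× down (reaching 11), right to 12, down to 16, 3× left (reaching 13), up to 9, right to 10, 2× up (reaching 2), left to 1, down to 5 — 14 moves in all.
Check: all 15 open cells covered.

4 -> 3 -> 7 -> 11 -> 12 -> 16 -> 15 -> 14 -> 13 -> 9 -> 10 -> 6 -> 2 -> 1 -> 5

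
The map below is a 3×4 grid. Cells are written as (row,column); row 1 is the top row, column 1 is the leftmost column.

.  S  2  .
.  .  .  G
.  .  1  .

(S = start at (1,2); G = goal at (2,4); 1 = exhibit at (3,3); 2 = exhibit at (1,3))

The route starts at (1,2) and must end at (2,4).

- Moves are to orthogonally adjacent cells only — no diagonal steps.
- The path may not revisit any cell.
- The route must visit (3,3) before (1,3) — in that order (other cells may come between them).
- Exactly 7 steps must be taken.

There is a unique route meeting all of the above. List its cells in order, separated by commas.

(1,2), (2,2), (3,2), (3,3), (2,3), (1,3), (1,4), (2,4)

The waypoints must appear in the order (3,3), (1,3), with no cell reused.
Route from (1,2): 2× down (reaching (3,2)), right to (3,3), 2× up (reaching (1,3)), right to (1,4), down to (2,4) — 7 moves in all.
Check: order respected (1 at step 3, 2 at step 5); 7 moves as required.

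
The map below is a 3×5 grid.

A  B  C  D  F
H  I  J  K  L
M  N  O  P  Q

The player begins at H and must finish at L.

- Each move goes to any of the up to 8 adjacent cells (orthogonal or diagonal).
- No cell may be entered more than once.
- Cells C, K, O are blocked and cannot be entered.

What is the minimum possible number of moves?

With diagonal moves allowed, the Chebyshev distance max(|Δrow|,|Δcol|) from H to L is 4, so at least 4 moves are needed.
A route of 4 moves achieves this: H → B → J → D → L.
Since 4 matches the lower bound, it is optimal.

4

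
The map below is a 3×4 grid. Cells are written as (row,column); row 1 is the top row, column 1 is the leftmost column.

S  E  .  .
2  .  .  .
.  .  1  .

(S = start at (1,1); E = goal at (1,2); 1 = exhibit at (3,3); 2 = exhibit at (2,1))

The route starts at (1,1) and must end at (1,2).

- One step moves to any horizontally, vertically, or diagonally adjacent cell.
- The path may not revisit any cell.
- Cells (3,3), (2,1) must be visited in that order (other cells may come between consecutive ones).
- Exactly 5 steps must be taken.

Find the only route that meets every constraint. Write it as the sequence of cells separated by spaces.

(1,1) (2,2) (3,3) (3,2) (2,1) (1,2)

The waypoints must appear in the order (3,3), (2,1), with no cell reused.
Route from (1,1): down-right 2 to (3,3), left 1 to (3,2), up-left 1 to (2,1), up-right 1 to (1,2) — 5 moves in all.
Check: order respected (1 at step 2, 2 at step 4); 5 moves as required.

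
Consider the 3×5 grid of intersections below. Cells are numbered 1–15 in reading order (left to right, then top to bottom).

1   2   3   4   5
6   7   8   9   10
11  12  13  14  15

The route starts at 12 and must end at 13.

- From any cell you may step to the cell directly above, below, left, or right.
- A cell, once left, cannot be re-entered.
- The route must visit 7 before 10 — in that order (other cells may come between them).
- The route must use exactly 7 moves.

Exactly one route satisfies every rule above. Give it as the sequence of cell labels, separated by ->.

The waypoints must appear in the order 7, 10, with no cell reused.
Route from 12: up to 7, 3× right (reaching 10), down to 15, 2× left (reaching 13) — 7 moves in all.
Check: order respected (7 at step 1, 10 at step 4); 7 moves as required.

12 -> 7 -> 8 -> 9 -> 10 -> 15 -> 14 -> 13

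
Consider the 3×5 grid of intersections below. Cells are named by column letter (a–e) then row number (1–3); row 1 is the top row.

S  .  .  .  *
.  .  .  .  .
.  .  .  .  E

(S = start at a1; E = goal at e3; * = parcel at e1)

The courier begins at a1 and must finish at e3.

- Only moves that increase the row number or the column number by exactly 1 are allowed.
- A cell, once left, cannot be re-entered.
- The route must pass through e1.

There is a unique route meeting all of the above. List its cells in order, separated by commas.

Moves only go right or down, so the column and row indices never decrease.
Route from a1: right 4 to e1, down 2 to e3 — 6 moves in all.
Check: all required cells visited.

a1, b1, c1, d1, e1, e2, e3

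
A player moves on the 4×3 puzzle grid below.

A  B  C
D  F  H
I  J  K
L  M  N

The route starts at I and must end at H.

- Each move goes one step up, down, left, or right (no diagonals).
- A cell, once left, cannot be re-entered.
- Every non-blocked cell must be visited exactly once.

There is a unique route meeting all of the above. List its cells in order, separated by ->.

Need to visit all 12 open cells exactly once, starting at I and ending at H.
Cell N has only two open neighbours (K and M), so the path must pass straight through it: one of those is the cell it's entered from and the other is where it exits.
Route from I: down to L, 2× right (reaching N), up to K, left to J, up to F, left to D, up to A, 2× right (reaching C), down to H — 11 moves in all.
Check: all 12 open cells covered.

I -> L -> M -> N -> K -> J -> F -> D -> A -> B -> C -> H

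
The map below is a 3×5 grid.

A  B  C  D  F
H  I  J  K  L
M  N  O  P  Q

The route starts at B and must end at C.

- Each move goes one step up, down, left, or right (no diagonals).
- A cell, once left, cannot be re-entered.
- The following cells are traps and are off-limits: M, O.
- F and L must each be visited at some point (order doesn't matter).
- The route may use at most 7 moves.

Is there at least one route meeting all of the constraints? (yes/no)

yes

One route that works: B → I → J → K → L → F → D → C.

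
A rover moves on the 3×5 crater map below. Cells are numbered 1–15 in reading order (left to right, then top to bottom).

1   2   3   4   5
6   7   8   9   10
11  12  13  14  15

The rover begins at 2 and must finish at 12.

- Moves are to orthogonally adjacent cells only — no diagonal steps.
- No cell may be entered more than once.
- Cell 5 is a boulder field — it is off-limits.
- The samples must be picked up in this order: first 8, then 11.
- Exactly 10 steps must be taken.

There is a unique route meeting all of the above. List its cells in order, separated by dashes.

2 - 3 - 4 - 9 - 14 - 13 - 8 - 7 - 6 - 11 - 12

The waypoints must appear in the order 8, 11, with no cell reused.
Route from 2: 2× right (reaching 4), 2× down (reaching 14), left to 13, up to 8, 2× left (reaching 6), down to 11, right to 12 — 10 moves in all.
Check: order respected (8 at step 6, 11 at step 9); 10 moves as required.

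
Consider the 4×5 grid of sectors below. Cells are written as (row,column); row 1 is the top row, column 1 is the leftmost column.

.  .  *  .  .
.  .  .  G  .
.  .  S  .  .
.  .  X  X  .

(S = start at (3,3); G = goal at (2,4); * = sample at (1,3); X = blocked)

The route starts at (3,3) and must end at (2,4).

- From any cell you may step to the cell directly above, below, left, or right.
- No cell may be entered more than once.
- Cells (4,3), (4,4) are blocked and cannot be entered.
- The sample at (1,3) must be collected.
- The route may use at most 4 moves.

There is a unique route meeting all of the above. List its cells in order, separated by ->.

(3,3) -> (2,3) -> (1,3) -> (1,4) -> (2,4)

The 4-move cap with required stops at (1,3) leaves no slack for detours.
Route from (3,3): up 2 to (1,3), right 1 to (1,4), down 1 to (2,4) — 4 moves in all.
Check: all required cells visited; 4 ≤ 4 moves.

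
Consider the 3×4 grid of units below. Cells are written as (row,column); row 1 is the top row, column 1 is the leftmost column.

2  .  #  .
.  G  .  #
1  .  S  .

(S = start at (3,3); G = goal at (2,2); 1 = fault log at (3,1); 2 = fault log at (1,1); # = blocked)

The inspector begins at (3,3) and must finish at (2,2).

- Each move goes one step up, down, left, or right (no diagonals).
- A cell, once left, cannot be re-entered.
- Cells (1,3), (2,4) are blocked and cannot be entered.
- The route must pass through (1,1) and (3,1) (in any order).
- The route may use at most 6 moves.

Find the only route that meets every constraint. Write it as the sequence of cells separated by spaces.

(3,3) (3,2) (3,1) (2,1) (1,1) (1,2) (2,2)

The budget equals the shortest possible length, so every move has to be on a shortest route through the required cells.
Route from (3,3): left 2 to (3,1), up 2 to (1,1), right 1 to (1,2), down 1 to (2,2) — 6 moves in all.
Check: all required cells visited; 6 ≤ 6 moves.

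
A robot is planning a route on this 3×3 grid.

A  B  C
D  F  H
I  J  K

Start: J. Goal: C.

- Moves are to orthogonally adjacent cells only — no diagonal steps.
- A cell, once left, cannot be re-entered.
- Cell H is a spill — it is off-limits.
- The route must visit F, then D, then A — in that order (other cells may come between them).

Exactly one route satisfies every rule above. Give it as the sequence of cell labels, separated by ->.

J -> F -> D -> A -> B -> C

The waypoints must appear in the order F, D, A, with no cell reused.
Route from J: up to F, left to D, up to A, 2× right (reaching C) — 5 moves in all.
Check: order respected (F at step 1, D at step 2, A at step 3).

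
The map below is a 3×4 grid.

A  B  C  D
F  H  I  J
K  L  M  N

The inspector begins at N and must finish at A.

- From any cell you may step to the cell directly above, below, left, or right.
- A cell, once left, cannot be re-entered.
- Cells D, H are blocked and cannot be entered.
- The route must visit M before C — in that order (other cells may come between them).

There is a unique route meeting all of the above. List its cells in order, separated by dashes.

N - M - I - C - B - A

The waypoints must appear in the order M, C, with no cell reused.
Route from N: left 1 to M, up 2 to C, left 2 to A — 5 moves in all.
Check: order respected (M at step 1, C at step 3).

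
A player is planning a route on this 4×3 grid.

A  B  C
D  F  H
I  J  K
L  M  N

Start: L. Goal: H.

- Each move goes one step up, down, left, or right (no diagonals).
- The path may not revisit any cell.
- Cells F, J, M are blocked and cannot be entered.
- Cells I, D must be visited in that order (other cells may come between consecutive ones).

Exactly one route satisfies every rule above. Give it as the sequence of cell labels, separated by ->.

The waypoints must appear in the order I, D, with no cell reused.
Route from L: up 3 to A, right 2 to C, down 1 to H — 6 moves in all.
Check: order respected (I at step 1, D at step 2).

L -> I -> D -> A -> B -> C -> H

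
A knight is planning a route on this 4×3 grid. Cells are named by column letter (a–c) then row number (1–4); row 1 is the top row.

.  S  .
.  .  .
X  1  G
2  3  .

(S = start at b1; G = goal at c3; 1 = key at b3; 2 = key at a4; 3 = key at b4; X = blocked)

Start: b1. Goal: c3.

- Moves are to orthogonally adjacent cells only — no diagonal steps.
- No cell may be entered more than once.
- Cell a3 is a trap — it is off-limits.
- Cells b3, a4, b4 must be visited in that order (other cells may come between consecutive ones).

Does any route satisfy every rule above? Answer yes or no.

no

a4 must be visited but has only one open neighbour (b4), and it is neither the start nor the goal — the route would have to enter and leave through b4, re-entering it.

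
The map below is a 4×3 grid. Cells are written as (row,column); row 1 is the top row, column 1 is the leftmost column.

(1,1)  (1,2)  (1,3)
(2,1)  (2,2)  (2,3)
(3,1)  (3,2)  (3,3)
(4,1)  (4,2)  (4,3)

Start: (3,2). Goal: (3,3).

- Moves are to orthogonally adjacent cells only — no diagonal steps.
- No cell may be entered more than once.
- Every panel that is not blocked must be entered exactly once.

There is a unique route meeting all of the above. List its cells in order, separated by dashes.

Need to visit all 12 open cells exactly once, starting at (3,2) and ending at (3,3).
Cell (1,1) has only two open neighbours ((2,1) and (1,2)), so the path must pass straight through it: one of those is the cell it's entered from and the other is where it exits.
Route from (3,2): up to (2,2), right to (2,3), up to (1,3), 2× left (reaching (1,1)), 3× down (reaching (4,1)), 2× right (reaching (4,3)), up to (3,3) — 11 moves in all.
Check: all 12 open cells covered.

(3,2) - (2,2) - (2,3) - (1,3) - (1,2) - (1,1) - (2,1) - (3,1) - (4,1) - (4,2) - (4,3) - (3,3)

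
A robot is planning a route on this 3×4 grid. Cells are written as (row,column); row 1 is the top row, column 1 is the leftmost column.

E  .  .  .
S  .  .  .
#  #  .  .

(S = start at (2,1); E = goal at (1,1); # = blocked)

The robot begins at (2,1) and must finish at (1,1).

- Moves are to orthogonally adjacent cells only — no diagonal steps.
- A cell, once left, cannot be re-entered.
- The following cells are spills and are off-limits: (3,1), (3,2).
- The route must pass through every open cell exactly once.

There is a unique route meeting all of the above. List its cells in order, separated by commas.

Need to visit all 10 open cells exactly once, starting at (2,1) and ending at (1,1).
Cell (1,4) has only two open neighbours ((2,4) and (1,3)), so the path must pass straight through it: one of those is the cell it's entered from and the other is where it exits.
Route from (2,1): right 2 to (2,3), down 1 to (3,3), right 1 to (3,4), up 2 to (1,4), left 3 to (1,1) — 9 moves in all.
Check: all 10 open cells covered.

(2,1), (2,2), (2,3), (3,3), (3,4), (2,4), (1,4), (1,3), (1,2), (1,1)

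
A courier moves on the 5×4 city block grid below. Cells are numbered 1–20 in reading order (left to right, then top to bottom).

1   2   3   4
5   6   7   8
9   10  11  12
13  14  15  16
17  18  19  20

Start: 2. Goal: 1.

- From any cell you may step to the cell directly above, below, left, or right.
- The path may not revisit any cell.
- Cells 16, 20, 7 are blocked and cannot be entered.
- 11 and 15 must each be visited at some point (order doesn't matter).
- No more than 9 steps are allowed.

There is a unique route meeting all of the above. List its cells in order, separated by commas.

Any route must reach 11 and 15 and still end at 1 within 9 moves, so the order of the required stops is forced.
Route from 2: down 2 to 10, right 1 to 11, down 1 to 15, left 2 to 13, up 3 to 1 — 9 moves in all.
Check: all required cells visited; 9 ≤ 9 moves.

2, 6, 10, 11, 15, 14, 13, 9, 5, 1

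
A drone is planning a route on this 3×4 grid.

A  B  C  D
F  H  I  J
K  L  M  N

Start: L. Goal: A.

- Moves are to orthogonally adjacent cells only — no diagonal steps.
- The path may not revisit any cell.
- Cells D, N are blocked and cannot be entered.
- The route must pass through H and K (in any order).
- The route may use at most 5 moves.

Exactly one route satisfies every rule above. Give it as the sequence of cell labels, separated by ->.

The budget equals the shortest possible length, so every move has to be on a shortest route through the required cells.
Route from L: left 1 to K, up 1 to F, right 1 to H, up 1 to B, left 1 to A — 5 moves in all.
Check: all required cells visited; 5 ≤ 5 moves.

L -> K -> F -> H -> B -> A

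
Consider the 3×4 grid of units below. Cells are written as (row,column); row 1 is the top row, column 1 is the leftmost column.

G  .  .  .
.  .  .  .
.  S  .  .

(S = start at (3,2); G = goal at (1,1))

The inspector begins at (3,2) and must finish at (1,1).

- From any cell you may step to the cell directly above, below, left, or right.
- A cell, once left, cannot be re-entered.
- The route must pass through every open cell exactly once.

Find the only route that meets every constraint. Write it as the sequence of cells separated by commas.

(3,2), (3,1), (2,1), (2,2), (2,3), (3,3), (3,4), (2,4), (1,4), (1,3), (1,2), (1,1)

Need to visit all 12 open cells exactly once, starting at (3,2) and ending at (1,1).
Cell (3,4) has only two open neighbours ((2,4) and (3,3)), so the path must pass straight through it: one of those is the cell it's entered from and the other is where it exits.
Route from (3,2): left 1 to (3,1), up 1 to (2,1), right 2 to (2,3), down 1 to (3,3), right 1 to (3,4), up 2 to (1,4), left 3 to (1,1) — 11 moves in all.
Check: all 12 open cells covered.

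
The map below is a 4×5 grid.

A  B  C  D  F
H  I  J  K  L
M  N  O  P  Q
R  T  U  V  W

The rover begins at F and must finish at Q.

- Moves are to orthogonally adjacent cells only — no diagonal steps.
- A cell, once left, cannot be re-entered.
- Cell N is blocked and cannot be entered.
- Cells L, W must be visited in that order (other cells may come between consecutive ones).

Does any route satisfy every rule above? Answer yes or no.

yes

One route that works: F → L → K → P → V → W → Q.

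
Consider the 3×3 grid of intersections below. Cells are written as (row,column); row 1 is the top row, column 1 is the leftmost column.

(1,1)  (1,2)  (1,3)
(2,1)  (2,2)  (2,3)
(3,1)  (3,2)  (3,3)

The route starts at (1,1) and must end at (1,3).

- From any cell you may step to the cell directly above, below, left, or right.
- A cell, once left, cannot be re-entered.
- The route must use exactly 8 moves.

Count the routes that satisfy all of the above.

2

Need simple routes of exactly 8 moves from (1,1) to (1,3) (Manhattan distance 2, so 3 moves are spent on a detour and 3 undoing it).
Enumerating: (1,1) (2,1) (3,1) (3,2) (3,3) (2,3) (2,2) (1,2) (1,3) | (1,1) (1,2) (2,2) (2,1) (3,1) (3,2) (3,3) (2,3) (1,3).
That gives 2 routes.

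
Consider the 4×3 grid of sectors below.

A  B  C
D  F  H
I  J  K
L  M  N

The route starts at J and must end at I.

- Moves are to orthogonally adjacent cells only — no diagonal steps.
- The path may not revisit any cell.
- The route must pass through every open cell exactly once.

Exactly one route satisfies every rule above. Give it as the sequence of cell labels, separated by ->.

Need to visit all 12 open cells exactly once, starting at J and ending at I.
Cell N has only two open neighbours (K and M), so the path must pass straight through it: one of those is the cell it's entered from and the other is where it exits.
Route from J: up 1 to F, left 1 to D, up 1 to A, right 2 to C, down 3 to N, left 2 to L, up 1 to I — 11 moves in all.
Check: all 12 open cells covered.

J -> F -> D -> A -> B -> C -> H -> K -> N -> M -> L -> I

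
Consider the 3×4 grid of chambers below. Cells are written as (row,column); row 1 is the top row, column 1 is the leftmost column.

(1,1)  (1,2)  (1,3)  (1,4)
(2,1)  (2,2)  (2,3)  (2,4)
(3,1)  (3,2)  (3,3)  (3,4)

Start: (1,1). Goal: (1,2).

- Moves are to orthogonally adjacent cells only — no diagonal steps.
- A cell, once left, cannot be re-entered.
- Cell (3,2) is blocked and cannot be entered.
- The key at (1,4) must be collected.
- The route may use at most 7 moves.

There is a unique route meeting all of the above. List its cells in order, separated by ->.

(1,1) -> (2,1) -> (2,2) -> (2,3) -> (2,4) -> (1,4) -> (1,3) -> (1,2)

The 7-move cap with required stops at (1,4) leaves no slack for detours.
Route from (1,1): down to (2,1), 3× right (reaching (2,4)), up to (1,4), 2× left (reaching (1,2)) — 7 moves in all.
Check: all required cells visited; 7 ≤ 7 moves.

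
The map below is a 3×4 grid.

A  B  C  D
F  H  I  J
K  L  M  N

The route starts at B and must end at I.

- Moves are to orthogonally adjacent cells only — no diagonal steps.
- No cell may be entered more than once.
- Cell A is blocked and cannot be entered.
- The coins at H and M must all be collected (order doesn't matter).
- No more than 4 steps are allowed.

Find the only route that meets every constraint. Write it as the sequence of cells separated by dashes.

The 4-move cap with required stops at H, M leaves no slack for detours.
Route from B: 2× down (reaching L), right to M, up to I — 4 moves in all.
Check: all required cells visited; 4 ≤ 4 moves.

B - H - L - M - I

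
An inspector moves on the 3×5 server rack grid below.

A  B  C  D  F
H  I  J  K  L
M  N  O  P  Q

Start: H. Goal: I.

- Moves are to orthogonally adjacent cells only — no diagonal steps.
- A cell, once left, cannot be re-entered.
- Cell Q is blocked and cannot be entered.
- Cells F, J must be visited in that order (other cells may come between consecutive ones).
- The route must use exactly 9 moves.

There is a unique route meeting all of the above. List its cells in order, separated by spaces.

H A B C D F L K J I

The waypoints must appear in the order F, J, with no cell reused.
Route from H: up to A, 4× right (reaching F), down to L, 3× left (reaching I) — 9 moves in all.
Check: order respected (F at step 5, J at step 8); 9 moves as required.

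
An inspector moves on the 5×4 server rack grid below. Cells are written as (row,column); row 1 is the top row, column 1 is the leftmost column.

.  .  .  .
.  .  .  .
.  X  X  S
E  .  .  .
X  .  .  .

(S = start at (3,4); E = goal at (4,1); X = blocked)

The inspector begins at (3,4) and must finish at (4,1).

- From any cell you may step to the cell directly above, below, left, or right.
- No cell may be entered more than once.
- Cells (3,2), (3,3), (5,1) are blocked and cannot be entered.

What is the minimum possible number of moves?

The Manhattan distance from (3,4) to (4,1) is |3−4| + |4−1| = 4, so at least 4 moves are needed.
A route of 4 moves achieves this: (3,4) → (4,4) → (4,3) → (4,2) → (4,1).
Since 4 matches the lower bound, it is optimal.

4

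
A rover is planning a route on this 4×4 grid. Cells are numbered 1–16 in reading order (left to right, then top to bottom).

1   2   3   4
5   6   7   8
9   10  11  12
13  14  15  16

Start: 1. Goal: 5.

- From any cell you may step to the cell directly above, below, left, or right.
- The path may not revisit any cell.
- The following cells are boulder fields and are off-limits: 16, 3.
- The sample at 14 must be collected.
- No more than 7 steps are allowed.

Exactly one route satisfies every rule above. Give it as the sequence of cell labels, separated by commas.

The 7-move cap with required stops at 14 leaves no slack for detours.
Route from 1: right 1 to 2, down 3 to 14, left 1 to 13, up 2 to 5 — 7 moves in all.
Check: all required cells visited; 7 ≤ 7 moves.

1, 2, 6, 10, 14, 13, 9, 5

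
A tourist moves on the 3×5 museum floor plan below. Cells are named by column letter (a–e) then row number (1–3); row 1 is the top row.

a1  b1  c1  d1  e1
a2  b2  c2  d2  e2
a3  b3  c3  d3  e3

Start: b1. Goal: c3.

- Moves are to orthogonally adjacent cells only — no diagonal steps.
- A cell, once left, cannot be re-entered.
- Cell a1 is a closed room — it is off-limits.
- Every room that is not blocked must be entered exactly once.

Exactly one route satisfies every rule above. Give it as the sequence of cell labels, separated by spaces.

b1 c1 d1 e1 e2 e3 d3 d2 c2 b2 a2 a3 b3 c3

Need to visit all 14 open cells exactly once, starting at b1 and ending at c3.
Route from b1: right 3 to e1, down 2 to e3, left 1 to d3, up 1 to d2, left 3 to a2, down 1 to a3, right 2 to c3 — 13 moves in all.
Check: all 14 open cells covered.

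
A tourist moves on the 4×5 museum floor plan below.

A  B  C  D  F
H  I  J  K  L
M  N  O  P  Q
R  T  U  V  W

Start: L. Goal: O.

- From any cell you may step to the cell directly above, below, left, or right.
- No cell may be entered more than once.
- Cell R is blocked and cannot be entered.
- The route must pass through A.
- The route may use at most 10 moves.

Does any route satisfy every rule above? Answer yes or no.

yes

One route that works: L → F → D → C → B → A → H → M → N → O.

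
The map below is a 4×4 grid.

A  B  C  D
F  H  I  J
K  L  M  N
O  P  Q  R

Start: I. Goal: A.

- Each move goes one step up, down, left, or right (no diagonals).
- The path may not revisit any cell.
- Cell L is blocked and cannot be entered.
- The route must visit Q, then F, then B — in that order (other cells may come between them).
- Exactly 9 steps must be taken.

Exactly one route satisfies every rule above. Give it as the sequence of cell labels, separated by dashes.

The waypoints must appear in the order Q, F, B, with no cell reused.
Route from I: 2× down (reaching Q), 2× left (reaching O), 2× up (reaching F), right to H, up to B, left to A — 9 moves in all.
Check: order respected (Q at step 2, F at step 6, B at step 8); 9 moves as required.

I - M - Q - P - O - K - F - H - B - A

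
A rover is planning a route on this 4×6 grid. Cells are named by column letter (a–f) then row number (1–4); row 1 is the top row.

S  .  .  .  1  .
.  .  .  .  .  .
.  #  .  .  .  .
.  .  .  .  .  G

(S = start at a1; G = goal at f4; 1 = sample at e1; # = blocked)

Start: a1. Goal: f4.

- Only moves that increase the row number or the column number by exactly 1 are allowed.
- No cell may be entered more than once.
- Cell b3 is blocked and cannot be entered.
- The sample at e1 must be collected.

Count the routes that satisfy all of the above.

A right/down-only route from a1 to f4 makes exactly 3 down-moves and 5 right-moves in some order.
With no other constraints that would be C(8,3) = 56 routes.
Split at e1 and multiply the segment counts (each segment already excludes blocked cells): a1→e1: 1; e1→f4: 4; product = 4.
That gives 4 routes.

4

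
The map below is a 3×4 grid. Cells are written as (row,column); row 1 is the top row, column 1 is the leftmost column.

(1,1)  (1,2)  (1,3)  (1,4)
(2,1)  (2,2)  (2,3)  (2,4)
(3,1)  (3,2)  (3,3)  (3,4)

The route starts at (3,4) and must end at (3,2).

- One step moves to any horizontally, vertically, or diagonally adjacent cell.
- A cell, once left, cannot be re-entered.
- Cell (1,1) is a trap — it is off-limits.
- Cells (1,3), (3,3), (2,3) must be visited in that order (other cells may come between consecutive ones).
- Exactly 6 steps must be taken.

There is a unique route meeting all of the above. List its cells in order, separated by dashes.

The waypoints must appear in the order (1,3), (3,3), (2,3), with no cell reused.
Route from (3,4): up 1 to (2,4), up-left 1 to (1,3), down-left 1 to (2,2), down-right 1 to (3,3), up 1 to (2,3), down-left 1 to (3,2) — 6 moves in all.
Check: order respected ((1,3) at step 2, (3,3) at step 4, (2,3) at step 5); 6 moves as required.

(3,4) - (2,4) - (1,3) - (2,2) - (3,3) - (2,3) - (3,2)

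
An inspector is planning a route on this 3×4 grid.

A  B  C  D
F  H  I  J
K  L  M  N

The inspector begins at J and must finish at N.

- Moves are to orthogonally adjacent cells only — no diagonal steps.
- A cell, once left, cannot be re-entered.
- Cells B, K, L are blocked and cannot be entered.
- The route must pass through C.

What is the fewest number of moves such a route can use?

Any route passes through C somewhere between J and N. Summing Manhattan distances along the two legs (J → C → N) gives a lower bound of 2 + 3 = 5 moves.
A route of 5 moves achieves this: J → D → C → I → M → N.
Since 5 matches the lower bound, it is optimal.

5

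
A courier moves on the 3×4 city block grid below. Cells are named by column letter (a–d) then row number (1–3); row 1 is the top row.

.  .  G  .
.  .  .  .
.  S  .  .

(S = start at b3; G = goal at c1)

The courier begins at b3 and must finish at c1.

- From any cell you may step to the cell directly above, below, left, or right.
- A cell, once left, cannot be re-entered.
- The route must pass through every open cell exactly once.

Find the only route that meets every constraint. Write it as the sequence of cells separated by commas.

Need to visit all 12 open cells exactly once, starting at b3 and ending at c1.
Route from b3: left 1 to a3, up 2 to a1, right 1 to b1, down 1 to b2, right 1 to c2, down 1 to c3, right 1 to d3, up 2 to d1, left 1 to c1 — 11 moves in all.
Check: all 12 open cells covered.

b3, a3, a2, a1, b1, b2, c2, c3, d3, d2, d1, c1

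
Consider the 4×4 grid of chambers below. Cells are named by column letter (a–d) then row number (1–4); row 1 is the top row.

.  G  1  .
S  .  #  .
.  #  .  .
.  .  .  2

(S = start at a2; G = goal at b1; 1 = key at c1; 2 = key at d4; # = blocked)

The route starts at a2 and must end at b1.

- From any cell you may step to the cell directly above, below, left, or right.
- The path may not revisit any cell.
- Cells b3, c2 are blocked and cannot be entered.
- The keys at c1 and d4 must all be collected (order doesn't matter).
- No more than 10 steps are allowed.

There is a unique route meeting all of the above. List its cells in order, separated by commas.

a2, a3, a4, b4, c4, d4, d3, d2, d1, c1, b1

The 10-move cap with required stops at c1, d4 leaves no slack for detours.
Route from a2: 2× down (reaching a4), 3× right (reaching d4), 3× up (reaching d1), 2× left (reaching b1) — 10 moves in all.
Check: all required cells visited; 10 ≤ 10 moves.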